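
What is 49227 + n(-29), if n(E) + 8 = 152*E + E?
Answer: 44782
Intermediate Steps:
n(E) = -8 + 153*E (n(E) = -8 + (152*E + E) = -8 + 153*E)
49227 + n(-29) = 49227 + (-8 + 153*(-29)) = 49227 + (-8 - 4437) = 49227 - 4445 = 44782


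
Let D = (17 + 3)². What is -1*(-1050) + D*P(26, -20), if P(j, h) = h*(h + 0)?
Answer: 161050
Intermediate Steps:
P(j, h) = h² (P(j, h) = h*h = h²)
D = 400 (D = 20² = 400)
-1*(-1050) + D*P(26, -20) = -1*(-1050) + 400*(-20)² = 1050 + 400*400 = 1050 + 160000 = 161050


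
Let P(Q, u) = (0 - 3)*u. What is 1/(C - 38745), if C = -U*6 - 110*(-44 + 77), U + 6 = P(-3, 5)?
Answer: -1/42249 ≈ -2.3669e-5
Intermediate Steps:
P(Q, u) = -3*u
U = -21 (U = -6 - 3*5 = -6 - 15 = -21)
C = -3504 (C = -1*(-21)*6 - 110*(-44 + 77) = 21*6 - 110*33 = 126 - 3630 = -3504)
1/(C - 38745) = 1/(-3504 - 38745) = 1/(-42249) = -1/42249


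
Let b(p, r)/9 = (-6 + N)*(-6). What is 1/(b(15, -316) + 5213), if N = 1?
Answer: 1/5483 ≈ 0.00018238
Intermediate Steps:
b(p, r) = 270 (b(p, r) = 9*((-6 + 1)*(-6)) = 9*(-5*(-6)) = 9*30 = 270)
1/(b(15, -316) + 5213) = 1/(270 + 5213) = 1/5483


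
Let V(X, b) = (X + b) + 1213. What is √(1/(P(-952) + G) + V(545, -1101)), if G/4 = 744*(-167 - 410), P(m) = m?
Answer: √484846512099002/859052 ≈ 25.632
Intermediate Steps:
V(X, b) = 1213 + X + b
G = -1717152 (G = 4*(744*(-167 - 410)) = 4*(744*(-577)) = 4*(-429288) = -1717152)
√(1/(P(-952) + G) + V(545, -1101)) = √(1/(-952 - 1717152) + (1213 + 545 - 1101)) = √(1/(-1718104) + 657) = √(-1/1718104 + 657) = √(1128794327/1718104) = √484846512099002/859052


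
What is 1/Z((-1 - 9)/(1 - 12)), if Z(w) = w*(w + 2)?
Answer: 121/320 ≈ 0.37813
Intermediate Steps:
Z(w) = w*(2 + w)
1/Z((-1 - 9)/(1 - 12)) = 1/(((-1 - 9)/(1 - 12))*(2 + (-1 - 9)/(1 - 12))) = 1/((-10/(-11))*(2 - 10/(-11))) = 1/((-10*(-1/11))*(2 - 10*(-1/11))) = 1/(10*(2 + 10/11)/11) = 1/((10/11)*(32/11)) = 1/(320/121) = 121/320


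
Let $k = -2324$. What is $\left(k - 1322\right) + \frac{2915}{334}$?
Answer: $- \frac{1214849}{334} \approx -3637.3$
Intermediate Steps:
$\left(k - 1322\right) + \frac{2915}{334} = \left(-2324 - 1322\right) + \frac{2915}{334} = -3646 + 2915 \cdot \frac{1}{334} = -3646 + \frac{2915}{334} = - \frac{1214849}{334}$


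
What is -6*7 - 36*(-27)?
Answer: 930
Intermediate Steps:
-6*7 - 36*(-27) = -42 + 972 = 930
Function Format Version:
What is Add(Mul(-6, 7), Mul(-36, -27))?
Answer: 930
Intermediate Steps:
Add(Mul(-6, 7), Mul(-36, -27)) = Add(-42, 972) = 930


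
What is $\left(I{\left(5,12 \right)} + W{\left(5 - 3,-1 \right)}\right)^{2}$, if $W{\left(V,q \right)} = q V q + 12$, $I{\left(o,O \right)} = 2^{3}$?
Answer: $484$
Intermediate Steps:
$I{\left(o,O \right)} = 8$
$W{\left(V,q \right)} = 12 + V q^{2}$ ($W{\left(V,q \right)} = V q q + 12 = V q^{2} + 12 = 12 + V q^{2}$)
$\left(I{\left(5,12 \right)} + W{\left(5 - 3,-1 \right)}\right)^{2} = \left(8 + \left(12 + \left(5 - 3\right) \left(-1\right)^{2}\right)\right)^{2} = \left(8 + \left(12 + 2 \cdot 1\right)\right)^{2} = \left(8 + \left(12 + 2\right)\right)^{2} = \left(8 + 14\right)^{2} = 22^{2} = 484$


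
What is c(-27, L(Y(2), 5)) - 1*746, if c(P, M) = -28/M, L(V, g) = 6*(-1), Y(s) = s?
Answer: -2224/3 ≈ -741.33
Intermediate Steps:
L(V, g) = -6
c(-27, L(Y(2), 5)) - 1*746 = -28/(-6) - 1*746 = -28*(-1/6) - 746 = 14/3 - 746 = -2224/3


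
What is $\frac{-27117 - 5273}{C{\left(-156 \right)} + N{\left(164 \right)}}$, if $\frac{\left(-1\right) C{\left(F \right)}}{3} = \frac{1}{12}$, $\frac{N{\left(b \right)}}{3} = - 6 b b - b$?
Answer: $\frac{129560}{1938481} \approx 0.066836$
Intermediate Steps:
$N{\left(b \right)} = - 18 b^{2} - 3 b$ ($N{\left(b \right)} = 3 \left(- 6 b b - b\right) = 3 \left(- 6 b^{2} - b\right) = 3 \left(- b - 6 b^{2}\right) = - 18 b^{2} - 3 b$)
$C{\left(F \right)} = - \frac{1}{4}$ ($C{\left(F \right)} = - \frac{3}{12} = \left(-3\right) \frac{1}{12} = - \frac{1}{4}$)
$\frac{-27117 - 5273}{C{\left(-156 \right)} + N{\left(164 \right)}} = \frac{-27117 - 5273}{- \frac{1}{4} - 492 \left(1 + 6 \cdot 164\right)} = - \frac{32390}{- \frac{1}{4} - 492 \left(1 + 984\right)} = - \frac{32390}{- \frac{1}{4} - 492 \cdot 985} = - \frac{32390}{- \frac{1}{4} - 484620} = - \frac{32390}{- \frac{1938481}{4}} = \left(-32390\right) \left(- \frac{4}{1938481}\right) = \frac{129560}{1938481}$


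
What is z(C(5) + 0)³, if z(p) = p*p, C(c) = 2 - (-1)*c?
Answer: 117649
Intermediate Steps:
C(c) = 2 + c
z(p) = p²
z(C(5) + 0)³ = (((2 + 5) + 0)²)³ = ((7 + 0)²)³ = (7²)³ = 49³ = 117649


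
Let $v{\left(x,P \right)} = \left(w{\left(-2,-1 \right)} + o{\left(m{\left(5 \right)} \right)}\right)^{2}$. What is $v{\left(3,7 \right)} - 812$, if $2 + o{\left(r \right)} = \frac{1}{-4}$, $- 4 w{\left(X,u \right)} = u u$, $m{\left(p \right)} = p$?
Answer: $- \frac{3223}{4} \approx -805.75$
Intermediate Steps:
$w{\left(X,u \right)} = - \frac{u^{2}}{4}$ ($w{\left(X,u \right)} = - \frac{u u}{4} = - \frac{u^{2}}{4}$)
$o{\left(r \right)} = - \frac{9}{4}$ ($o{\left(r \right)} = -2 + \frac{1}{-4} = -2 - \frac{1}{4} = - \frac{9}{4}$)
$v{\left(x,P \right)} = \frac{25}{4}$ ($v{\left(x,P \right)} = \left(- \frac{\left(-1\right)^{2}}{4} - \frac{9}{4}\right)^{2} = \left(\left(- \frac{1}{4}\right) 1 - \frac{9}{4}\right)^{2} = \left(- \frac{1}{4} - \frac{9}{4}\right)^{2} = \left(- \frac{5}{2}\right)^{2} = \frac{25}{4}$)
$v{\left(3,7 \right)} - 812 = \frac{25}{4} - 812 = - \frac{3223}{4}$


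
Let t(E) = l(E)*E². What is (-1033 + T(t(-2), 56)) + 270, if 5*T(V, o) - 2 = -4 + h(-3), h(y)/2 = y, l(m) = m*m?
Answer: -3823/5 ≈ -764.60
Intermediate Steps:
l(m) = m²
h(y) = 2*y
t(E) = E⁴ (t(E) = E²*E² = E⁴)
T(V, o) = -8/5 (T(V, o) = ⅖ + (-4 + 2*(-3))/5 = ⅖ + (-4 - 6)/5 = ⅖ + (⅕)*(-10) = ⅖ - 2 = -8/5)
(-1033 + T(t(-2), 56)) + 270 = (-1033 - 8/5) + 270 = -5173/5 + 270 = -3823/5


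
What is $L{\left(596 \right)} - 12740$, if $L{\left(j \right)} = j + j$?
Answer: $-11548$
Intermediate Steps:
$L{\left(j \right)} = 2 j$
$L{\left(596 \right)} - 12740 = 2 \cdot 596 - 12740 = 1192 - 12740 = -11548$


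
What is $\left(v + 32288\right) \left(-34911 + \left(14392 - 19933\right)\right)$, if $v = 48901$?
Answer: $-3284257428$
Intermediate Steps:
$\left(v + 32288\right) \left(-34911 + \left(14392 - 19933\right)\right) = \left(48901 + 32288\right) \left(-34911 + \left(14392 - 19933\right)\right) = 81189 \left(-34911 - 5541\right) = 81189 \left(-40452\right) = -3284257428$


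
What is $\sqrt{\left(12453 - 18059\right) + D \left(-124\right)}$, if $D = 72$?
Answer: $13 i \sqrt{86} \approx 120.56 i$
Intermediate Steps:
$\sqrt{\left(12453 - 18059\right) + D \left(-124\right)} = \sqrt{\left(12453 - 18059\right) + 72 \left(-124\right)} = \sqrt{\left(12453 - 18059\right) - 8928} = \sqrt{-5606 - 8928} = \sqrt{-14534} = 13 i \sqrt{86}$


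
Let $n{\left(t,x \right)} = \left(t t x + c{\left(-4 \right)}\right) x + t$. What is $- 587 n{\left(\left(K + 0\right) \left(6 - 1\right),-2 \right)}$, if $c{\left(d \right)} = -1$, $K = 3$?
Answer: $-538279$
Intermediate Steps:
$n{\left(t,x \right)} = t + x \left(-1 + x t^{2}\right)$ ($n{\left(t,x \right)} = \left(t t x - 1\right) x + t = \left(t^{2} x - 1\right) x + t = \left(x t^{2} - 1\right) x + t = \left(-1 + x t^{2}\right) x + t = x \left(-1 + x t^{2}\right) + t = t + x \left(-1 + x t^{2}\right)$)
$- 587 n{\left(\left(K + 0\right) \left(6 - 1\right),-2 \right)} = - 587 \left(\left(3 + 0\right) \left(6 - 1\right) - -2 + \left(\left(3 + 0\right) \left(6 - 1\right)\right)^{2} \left(-2\right)^{2}\right) = - 587 \left(3 \cdot 5 + 2 + \left(3 \cdot 5\right)^{2} \cdot 4\right) = - 587 \left(15 + 2 + 15^{2} \cdot 4\right) = - 587 \left(15 + 2 + 225 \cdot 4\right) = - 587 \left(15 + 2 + 900\right) = \left(-587\right) 917 = -538279$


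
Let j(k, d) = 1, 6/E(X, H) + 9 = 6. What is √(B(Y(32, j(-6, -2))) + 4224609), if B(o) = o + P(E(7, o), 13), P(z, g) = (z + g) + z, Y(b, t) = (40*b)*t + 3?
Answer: √4225901 ≈ 2055.7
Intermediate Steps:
E(X, H) = -2 (E(X, H) = 6/(-9 + 6) = 6/(-3) = 6*(-⅓) = -2)
Y(b, t) = 3 + 40*b*t (Y(b, t) = 40*b*t + 3 = 3 + 40*b*t)
P(z, g) = g + 2*z (P(z, g) = (g + z) + z = g + 2*z)
B(o) = 9 + o (B(o) = o + (13 + 2*(-2)) = o + (13 - 4) = o + 9 = 9 + o)
√(B(Y(32, j(-6, -2))) + 4224609) = √((9 + (3 + 40*32*1)) + 4224609) = √((9 + (3 + 1280)) + 4224609) = √((9 + 1283) + 4224609) = √(1292 + 4224609) = √4225901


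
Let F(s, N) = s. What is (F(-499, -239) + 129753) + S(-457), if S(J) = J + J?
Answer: 128340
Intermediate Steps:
S(J) = 2*J
(F(-499, -239) + 129753) + S(-457) = (-499 + 129753) + 2*(-457) = 129254 - 914 = 128340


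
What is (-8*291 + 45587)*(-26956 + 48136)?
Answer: 916225620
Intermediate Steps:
(-8*291 + 45587)*(-26956 + 48136) = (-2328 + 45587)*21180 = 43259*21180 = 916225620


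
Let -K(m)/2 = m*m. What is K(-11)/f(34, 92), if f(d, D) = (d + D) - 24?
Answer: -121/51 ≈ -2.3725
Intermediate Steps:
K(m) = -2*m² (K(m) = -2*m*m = -2*m²)
f(d, D) = -24 + D + d (f(d, D) = (D + d) - 24 = -24 + D + d)
K(-11)/f(34, 92) = (-2*(-11)²)/(-24 + 92 + 34) = -2*121/102 = -242*1/102 = -121/51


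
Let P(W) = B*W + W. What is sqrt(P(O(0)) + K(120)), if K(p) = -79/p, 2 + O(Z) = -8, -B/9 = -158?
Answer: I*sqrt(51230370)/60 ≈ 119.29*I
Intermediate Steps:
B = 1422 (B = -9*(-158) = 1422)
O(Z) = -10 (O(Z) = -2 - 8 = -10)
P(W) = 1423*W (P(W) = 1422*W + W = 1423*W)
sqrt(P(O(0)) + K(120)) = sqrt(1423*(-10) - 79/120) = sqrt(-14230 - 79*1/120) = sqrt(-14230 - 79/120) = sqrt(-1707679/120) = I*sqrt(51230370)/60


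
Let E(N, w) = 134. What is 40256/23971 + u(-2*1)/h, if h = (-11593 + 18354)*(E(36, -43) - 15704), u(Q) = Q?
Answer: 2118849826531/1261698842835 ≈ 1.6794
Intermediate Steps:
h = -105268770 (h = (-11593 + 18354)*(134 - 15704) = 6761*(-15570) = -105268770)
40256/23971 + u(-2*1)/h = 40256/23971 - 2*1/(-105268770) = 40256*(1/23971) - 2*(-1/105268770) = 40256/23971 + 1/52634385 = 2118849826531/1261698842835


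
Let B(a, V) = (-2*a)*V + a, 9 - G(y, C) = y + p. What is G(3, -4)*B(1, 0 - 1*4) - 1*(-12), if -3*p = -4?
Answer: 54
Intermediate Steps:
p = 4/3 (p = -⅓*(-4) = 4/3 ≈ 1.3333)
G(y, C) = 23/3 - y (G(y, C) = 9 - (y + 4/3) = 9 - (4/3 + y) = 9 + (-4/3 - y) = 23/3 - y)
B(a, V) = a - 2*V*a (B(a, V) = -2*V*a + a = a - 2*V*a)
G(3, -4)*B(1, 0 - 1*4) - 1*(-12) = (23/3 - 1*3)*(1*(1 - 2*(0 - 1*4))) - 1*(-12) = (23/3 - 3)*(1*(1 - 2*(0 - 4))) + 12 = 14*(1*(1 - 2*(-4)))/3 + 12 = 14*(1*(1 + 8))/3 + 12 = 14*(1*9)/3 + 12 = (14/3)*9 + 12 = 42 + 12 = 54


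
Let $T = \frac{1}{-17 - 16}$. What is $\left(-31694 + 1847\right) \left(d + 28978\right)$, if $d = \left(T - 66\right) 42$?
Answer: $- \frac{8603457444}{11} \approx -7.8213 \cdot 10^{8}$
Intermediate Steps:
$T = - \frac{1}{33}$ ($T = \frac{1}{-33} = - \frac{1}{33} \approx -0.030303$)
$d = - \frac{30506}{11}$ ($d = \left(- \frac{1}{33} - 66\right) 42 = \left(- \frac{2179}{33}\right) 42 = - \frac{30506}{11} \approx -2773.3$)
$\left(-31694 + 1847\right) \left(d + 28978\right) = \left(-31694 + 1847\right) \left(- \frac{30506}{11} + 28978\right) = \left(-29847\right) \frac{288252}{11} = - \frac{8603457444}{11}$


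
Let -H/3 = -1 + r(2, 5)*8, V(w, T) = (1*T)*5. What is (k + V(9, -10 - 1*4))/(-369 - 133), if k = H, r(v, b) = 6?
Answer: 211/502 ≈ 0.42032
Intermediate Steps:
V(w, T) = 5*T (V(w, T) = T*5 = 5*T)
H = -141 (H = -3*(-1 + 6*8) = -3*(-1 + 48) = -3*47 = -141)
k = -141
(k + V(9, -10 - 1*4))/(-369 - 133) = (-141 + 5*(-10 - 1*4))/(-369 - 133) = (-141 + 5*(-10 - 4))/(-502) = (-141 + 5*(-14))*(-1/502) = (-141 - 70)*(-1/502) = -211*(-1/502) = 211/502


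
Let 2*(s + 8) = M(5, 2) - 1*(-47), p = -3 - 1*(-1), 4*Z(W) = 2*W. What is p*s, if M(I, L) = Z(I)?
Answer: -67/2 ≈ -33.500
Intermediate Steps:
Z(W) = W/2 (Z(W) = (2*W)/4 = W/2)
M(I, L) = I/2
p = -2 (p = -3 + 1 = -2)
s = 67/4 (s = -8 + ((1/2)*5 - 1*(-47))/2 = -8 + (5/2 + 47)/2 = -8 + (1/2)*(99/2) = -8 + 99/4 = 67/4 ≈ 16.750)
p*s = -2*67/4 = -67/2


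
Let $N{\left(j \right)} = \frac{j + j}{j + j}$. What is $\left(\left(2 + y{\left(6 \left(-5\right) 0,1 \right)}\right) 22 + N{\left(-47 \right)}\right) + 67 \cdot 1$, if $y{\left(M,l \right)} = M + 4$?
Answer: $200$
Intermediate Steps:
$y{\left(M,l \right)} = 4 + M$
$N{\left(j \right)} = 1$ ($N{\left(j \right)} = \frac{2 j}{2 j} = 2 j \frac{1}{2 j} = 1$)
$\left(\left(2 + y{\left(6 \left(-5\right) 0,1 \right)}\right) 22 + N{\left(-47 \right)}\right) + 67 \cdot 1 = \left(\left(2 + \left(4 + 6 \left(-5\right) 0\right)\right) 22 + 1\right) + 67 \cdot 1 = \left(\left(2 + \left(4 - 0\right)\right) 22 + 1\right) + 67 = \left(\left(2 + \left(4 + 0\right)\right) 22 + 1\right) + 67 = \left(\left(2 + 4\right) 22 + 1\right) + 67 = \left(6 \cdot 22 + 1\right) + 67 = \left(132 + 1\right) + 67 = 133 + 67 = 200$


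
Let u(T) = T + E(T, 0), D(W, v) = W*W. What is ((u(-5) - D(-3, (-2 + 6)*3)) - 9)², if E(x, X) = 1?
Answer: 484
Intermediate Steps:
D(W, v) = W²
u(T) = 1 + T (u(T) = T + 1 = 1 + T)
((u(-5) - D(-3, (-2 + 6)*3)) - 9)² = (((1 - 5) - 1*(-3)²) - 9)² = ((-4 - 1*9) - 9)² = ((-4 - 9) - 9)² = (-13 - 9)² = (-22)² = 484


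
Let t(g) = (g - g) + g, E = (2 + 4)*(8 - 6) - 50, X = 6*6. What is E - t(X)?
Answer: -74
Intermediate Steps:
X = 36
E = -38 (E = 6*2 - 50 = 12 - 50 = -38)
t(g) = g (t(g) = 0 + g = g)
E - t(X) = -38 - 1*36 = -38 - 36 = -74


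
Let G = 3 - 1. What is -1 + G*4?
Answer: 7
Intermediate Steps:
G = 2
-1 + G*4 = -1 + 2*4 = -1 + 8 = 7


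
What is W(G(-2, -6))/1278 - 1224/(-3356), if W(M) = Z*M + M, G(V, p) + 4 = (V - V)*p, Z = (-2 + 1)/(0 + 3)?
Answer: 583246/1608363 ≈ 0.36263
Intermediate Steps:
Z = -1/3 ≈ -0.33333
G(V, p) = -4 (G(V, p) = -4 + (V - V)*p = -4 + 0*p = -4 + 0 = -4)
W(M) = 2*M/3 (W(M) = -M/3 + M = 2*M/3)
W(G(-2, -6))/1278 - 1224/(-3356) = ((2/3)*(-4))/1278 - 1224/(-3356) = -8/3*1/1278 - 1224*(-1/3356) = -4/1917 + 306/839 = 583246/1608363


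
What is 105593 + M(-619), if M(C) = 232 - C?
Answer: 106444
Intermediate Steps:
105593 + M(-619) = 105593 + (232 - 1*(-619)) = 105593 + (232 + 619) = 105593 + 851 = 106444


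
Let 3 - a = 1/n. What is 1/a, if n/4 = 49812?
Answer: 199248/597743 ≈ 0.33333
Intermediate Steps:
n = 199248 (n = 4*49812 = 199248)
a = 597743/199248 (a = 3 - 1/199248 = 597743/199248 ≈ 3.0000)
1/a = 1/(597743/199248) = 199248/597743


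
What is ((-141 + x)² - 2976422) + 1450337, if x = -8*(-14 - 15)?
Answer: -1517804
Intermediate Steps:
x = 232 (x = -8*(-29) = 232)
((-141 + x)² - 2976422) + 1450337 = ((-141 + 232)² - 2976422) + 1450337 = (91² - 2976422) + 1450337 = (8281 - 2976422) + 1450337 = -2968141 + 1450337 = -1517804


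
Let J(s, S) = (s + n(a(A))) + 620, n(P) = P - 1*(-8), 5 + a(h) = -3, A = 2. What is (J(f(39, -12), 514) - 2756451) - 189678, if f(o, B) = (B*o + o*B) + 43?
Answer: -2946402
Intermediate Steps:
a(h) = -8 (a(h) = -5 - 3 = -8)
n(P) = 8 + P (n(P) = P + 8 = 8 + P)
f(o, B) = 43 + 2*B*o (f(o, B) = (B*o + B*o) + 43 = 2*B*o + 43 = 43 + 2*B*o)
J(s, S) = 620 + s (J(s, S) = (s + (8 - 8)) + 620 = (s + 0) + 620 = s + 620 = 620 + s)
(J(f(39, -12), 514) - 2756451) - 189678 = ((620 + (43 + 2*(-12)*39)) - 2756451) - 189678 = ((620 + (43 - 936)) - 2756451) - 189678 = ((620 - 893) - 2756451) - 189678 = (-273 - 2756451) - 189678 = -2756724 - 189678 = -2946402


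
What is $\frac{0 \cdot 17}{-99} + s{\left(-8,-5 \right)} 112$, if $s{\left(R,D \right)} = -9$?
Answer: $-1008$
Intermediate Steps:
$\frac{0 \cdot 17}{-99} + s{\left(-8,-5 \right)} 112 = \frac{0 \cdot 17}{-99} - 1008 = 0 \left(- \frac{1}{99}\right) - 1008 = 0 - 1008 = -1008$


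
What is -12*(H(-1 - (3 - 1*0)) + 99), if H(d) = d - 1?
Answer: -1128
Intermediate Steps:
H(d) = -1 + d
-12*(H(-1 - (3 - 1*0)) + 99) = -12*((-1 + (-1 - (3 - 1*0))) + 99) = -12*((-1 + (-1 - (3 + 0))) + 99) = -12*((-1 + (-1 - 1*3)) + 99) = -12*((-1 + (-1 - 3)) + 99) = -12*((-1 - 4) + 99) = -12*(-5 + 99) = -12*94 = -1128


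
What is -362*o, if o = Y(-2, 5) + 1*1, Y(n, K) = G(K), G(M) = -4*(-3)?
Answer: -4706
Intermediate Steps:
G(M) = 12
Y(n, K) = 12
o = 13 (o = 12 + 1*1 = 12 + 1 = 13)
-362*o = -362*13 = -4706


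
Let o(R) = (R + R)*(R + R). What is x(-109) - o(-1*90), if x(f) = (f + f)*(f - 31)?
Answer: -1880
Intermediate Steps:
o(R) = 4*R² (o(R) = (2*R)*(2*R) = 4*R²)
x(f) = 2*f*(-31 + f) (x(f) = (2*f)*(-31 + f) = 2*f*(-31 + f))
x(-109) - o(-1*90) = 2*(-109)*(-31 - 109) - 4*(-1*90)² = 2*(-109)*(-140) - 4*(-90)² = 30520 - 4*8100 = 30520 - 1*32400 = 30520 - 32400 = -1880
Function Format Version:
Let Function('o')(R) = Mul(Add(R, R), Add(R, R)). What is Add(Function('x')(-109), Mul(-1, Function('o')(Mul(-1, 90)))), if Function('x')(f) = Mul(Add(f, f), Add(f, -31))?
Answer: -1880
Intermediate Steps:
Function('o')(R) = Mul(4, Pow(R, 2)) (Function('o')(R) = Mul(Mul(2, R), Mul(2, R)) = Mul(4, Pow(R, 2)))
Function('x')(f) = Mul(2, f, Add(-31, f)) (Function('x')(f) = Mul(Mul(2, f), Add(-31, f)) = Mul(2, f, Add(-31, f)))
Add(Function('x')(-109), Mul(-1, Function('o')(Mul(-1, 90)))) = Add(Mul(2, -109, Add(-31, -109)), Mul(-1, Mul(4, Pow(Mul(-1, 90), 2)))) = Add(Mul(2, -109, -140), Mul(-1, Mul(4, Pow(-90, 2)))) = Add(30520, Mul(-1, Mul(4, 8100))) = Add(30520, Mul(-1, 32400)) = Add(30520, -32400) = -1880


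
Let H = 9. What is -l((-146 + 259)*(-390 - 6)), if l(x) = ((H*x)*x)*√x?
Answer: -108128709216*I*√1243 ≈ -3.8122e+12*I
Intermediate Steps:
l(x) = 9*x^(5/2) (l(x) = ((9*x)*x)*√x = (9*x²)*√x = 9*x^(5/2))
-l((-146 + 259)*(-390 - 6)) = -9*((-146 + 259)*(-390 - 6))^(5/2) = -9*(113*(-396))^(5/2) = -9*(-44748)^(5/2) = -9*12014301024*I*√1243 = -108128709216*I*√1243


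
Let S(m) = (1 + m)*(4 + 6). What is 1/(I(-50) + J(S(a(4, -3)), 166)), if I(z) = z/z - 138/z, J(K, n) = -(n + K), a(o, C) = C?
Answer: -25/3556 ≈ -0.0070304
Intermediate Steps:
S(m) = 10 + 10*m (S(m) = (1 + m)*10 = 10 + 10*m)
J(K, n) = -K - n (J(K, n) = -(K + n) = -K - n)
I(z) = 1 - 138/z
1/(I(-50) + J(S(a(4, -3)), 166)) = 1/((-138 - 50)/(-50) + (-(10 + 10*(-3)) - 1*166)) = 1/(-1/50*(-188) + (-(10 - 30) - 166)) = 1/(94/25 + (-1*(-20) - 166)) = 1/(94/25 + (20 - 166)) = 1/(94/25 - 146) = 1/(-3556/25) = -25/3556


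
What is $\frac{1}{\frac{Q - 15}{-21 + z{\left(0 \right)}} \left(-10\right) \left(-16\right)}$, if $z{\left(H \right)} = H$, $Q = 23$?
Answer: $- \frac{21}{1280} \approx -0.016406$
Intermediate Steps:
$\frac{1}{\frac{Q - 15}{-21 + z{\left(0 \right)}} \left(-10\right) \left(-16\right)} = \frac{1}{\frac{23 - 15}{-21 + 0} \left(-10\right) \left(-16\right)} = \frac{1}{\frac{8}{-21} \left(-10\right) \left(-16\right)} = \frac{1}{8 \left(- \frac{1}{21}\right) \left(-10\right) \left(-16\right)} = \frac{1}{\left(- \frac{8}{21}\right) \left(-10\right) \left(-16\right)} = \frac{1}{\frac{80}{21} \left(-16\right)} = \frac{1}{- \frac{1280}{21}} = - \frac{21}{1280}$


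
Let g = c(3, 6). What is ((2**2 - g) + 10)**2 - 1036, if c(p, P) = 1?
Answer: -867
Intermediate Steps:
g = 1
((2**2 - g) + 10)**2 - 1036 = ((2**2 - 1*1) + 10)**2 - 1036 = ((4 - 1) + 10)**2 - 1036 = (3 + 10)**2 - 1036 = 13**2 - 1036 = 169 - 1036 = -867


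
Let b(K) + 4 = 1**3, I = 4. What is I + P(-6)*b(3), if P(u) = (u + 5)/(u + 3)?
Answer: 3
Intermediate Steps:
b(K) = -3 (b(K) = -4 + 1**3 = -4 + 1 = -3)
P(u) = (5 + u)/(3 + u)
I + P(-6)*b(3) = 4 + ((5 - 6)/(3 - 6))*(-3) = 4 + (-1/(-3))*(-3) = 4 - 1/3*(-1)*(-3) = 4 + (1/3)*(-3) = 4 - 1 = 3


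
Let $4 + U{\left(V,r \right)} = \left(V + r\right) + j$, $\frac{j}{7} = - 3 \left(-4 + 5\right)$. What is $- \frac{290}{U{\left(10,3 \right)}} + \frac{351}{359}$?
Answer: $\frac{54161}{2154} \approx 25.144$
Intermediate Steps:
$j = -21$ ($j = 7 \left(- 3 \left(-4 + 5\right)\right) = 7 \left(\left(-3\right) 1\right) = 7 \left(-3\right) = -21$)
$U{\left(V,r \right)} = -25 + V + r$ ($U{\left(V,r \right)} = -4 - \left(21 - V - r\right) = -4 + \left(-21 + V + r\right) = -25 + V + r$)
$- \frac{290}{U{\left(10,3 \right)}} + \frac{351}{359} = - \frac{290}{-25 + 10 + 3} + \frac{351}{359} = - \frac{290}{-12} + 351 \cdot \frac{1}{359} = \left(-290\right) \left(- \frac{1}{12}\right) + \frac{351}{359} = \frac{145}{6} + \frac{351}{359} = \frac{54161}{2154}$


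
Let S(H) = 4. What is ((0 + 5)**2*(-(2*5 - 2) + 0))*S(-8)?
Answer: -800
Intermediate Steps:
((0 + 5)**2*(-(2*5 - 2) + 0))*S(-8) = ((0 + 5)**2*(-(2*5 - 2) + 0))*4 = (5**2*(-(10 - 2) + 0))*4 = (25*(-1*8 + 0))*4 = (25*(-8 + 0))*4 = (25*(-8))*4 = -200*4 = -800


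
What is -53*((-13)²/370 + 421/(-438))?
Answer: 1083161/40515 ≈ 26.735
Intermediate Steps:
-53*((-13)²/370 + 421/(-438)) = -53*(169*(1/370) + 421*(-1/438)) = -53*(169/370 - 421/438) = -53*(-20437/40515) = 1083161/40515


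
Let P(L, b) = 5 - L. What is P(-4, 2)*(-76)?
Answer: -684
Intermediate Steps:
P(-4, 2)*(-76) = (5 - 1*(-4))*(-76) = (5 + 4)*(-76) = 9*(-76) = -684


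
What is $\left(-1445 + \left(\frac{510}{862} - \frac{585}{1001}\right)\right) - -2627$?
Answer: $\frac{39227274}{33187} \approx 1182.0$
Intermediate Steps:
$\left(-1445 + \left(\frac{510}{862} - \frac{585}{1001}\right)\right) - -2627 = \left(-1445 + \left(510 \cdot \frac{1}{862} - \frac{45}{77}\right)\right) + 2627 = \left(-1445 + \left(\frac{255}{431} - \frac{45}{77}\right)\right) + 2627 = \left(-1445 + \frac{240}{33187}\right) + 2627 = - \frac{47954975}{33187} + 2627 = \frac{39227274}{33187}$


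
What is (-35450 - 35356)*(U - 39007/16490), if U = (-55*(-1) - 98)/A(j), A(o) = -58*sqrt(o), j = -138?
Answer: 1380964821/8245 + 507443*I*sqrt(138)/1334 ≈ 1.6749e+5 + 4468.6*I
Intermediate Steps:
U = -43*I*sqrt(138)/8004 (U = (-55*(-1) - 98)/((-58*I*sqrt(138))) = (55 - 98)/((-58*I*sqrt(138))) = -43*I*sqrt(138)/8004 ≈ -0.06311*I)
(-35450 - 35356)*(U - 39007/16490) = (-35450 - 35356)*(-43*I*sqrt(138)/8004 - 39007/16490) = -70806*(-43*I*sqrt(138)/8004 - 39007*1/16490) = -70806*(-43*I*sqrt(138)/8004 - 39007/16490) = -70806*(-39007/16490 - 43*I*sqrt(138)/8004) = 1380964821/8245 + 507443*I*sqrt(138)/1334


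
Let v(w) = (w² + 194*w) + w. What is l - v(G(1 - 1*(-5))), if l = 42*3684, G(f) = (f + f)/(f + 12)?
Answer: 1391378/9 ≈ 1.5460e+5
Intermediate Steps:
G(f) = 2*f/(12 + f) (G(f) = (2*f)/(12 + f) = 2*f/(12 + f))
v(w) = w² + 195*w
l = 154728
l - v(G(1 - 1*(-5))) = 154728 - 2*(1 - 1*(-5))/(12 + (1 - 1*(-5)))*(195 + 2*(1 - 1*(-5))/(12 + (1 - 1*(-5)))) = 154728 - 2*(1 + 5)/(12 + (1 + 5))*(195 + 2*(1 + 5)/(12 + (1 + 5))) = 154728 - 2*6/(12 + 6)*(195 + 2*6/(12 + 6)) = 154728 - 2*6/18*(195 + 2*6/18) = 154728 - 2*6*(1/18)*(195 + 2*6*(1/18)) = 154728 - 2*(195 + ⅔)/3 = 154728 - 2*587/(3*3) = 154728 - 1*1174/9 = 154728 - 1174/9 = 1391378/9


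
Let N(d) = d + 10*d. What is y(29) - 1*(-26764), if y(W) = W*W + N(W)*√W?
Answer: 27605 + 319*√29 ≈ 29323.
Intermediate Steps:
N(d) = 11*d
y(W) = W² + 11*W^(3/2) (y(W) = W*W + (11*W)*√W = W² + 11*W^(3/2))
y(29) - 1*(-26764) = (29² + 11*29^(3/2)) - 1*(-26764) = (841 + 11*(29*√29)) + 26764 = (841 + 319*√29) + 26764 = 27605 + 319*√29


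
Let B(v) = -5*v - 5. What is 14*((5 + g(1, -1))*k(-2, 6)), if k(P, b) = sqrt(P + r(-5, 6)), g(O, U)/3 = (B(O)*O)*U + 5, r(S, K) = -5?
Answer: 700*I*sqrt(7) ≈ 1852.0*I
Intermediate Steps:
B(v) = -5 - 5*v
g(O, U) = 15 + 3*O*U*(-5 - 5*O) (g(O, U) = 3*(((-5 - 5*O)*O)*U + 5) = 3*((O*(-5 - 5*O))*U + 5) = 3*(O*U*(-5 - 5*O) + 5) = 3*(5 + O*U*(-5 - 5*O)) = 15 + 3*O*U*(-5 - 5*O))
k(P, b) = sqrt(-5 + P) (k(P, b) = sqrt(P - 5) = sqrt(-5 + P))
14*((5 + g(1, -1))*k(-2, 6)) = 14*((5 + (15 - 15*1*(-1)*(1 + 1)))*sqrt(-5 - 2)) = 14*((5 + (15 - 15*1*(-1)*2))*sqrt(-7)) = 14*((5 + (15 + 30))*(I*sqrt(7))) = 14*((5 + 45)*(I*sqrt(7))) = 14*(50*(I*sqrt(7))) = 14*(50*I*sqrt(7)) = 700*I*sqrt(7)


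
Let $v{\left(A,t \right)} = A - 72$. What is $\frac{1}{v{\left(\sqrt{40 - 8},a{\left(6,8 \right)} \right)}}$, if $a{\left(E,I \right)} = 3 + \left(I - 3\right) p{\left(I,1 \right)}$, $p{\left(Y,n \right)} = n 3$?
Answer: $- \frac{9}{644} - \frac{\sqrt{2}}{1288} \approx -0.015073$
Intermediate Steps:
$p{\left(Y,n \right)} = 3 n$
$a{\left(E,I \right)} = -6 + 3 I$ ($a{\left(E,I \right)} = 3 + \left(I - 3\right) 3 \cdot 1 = 3 + \left(-3 + I\right) 3 = 3 + \left(-9 + 3 I\right) = -6 + 3 I$)
$v{\left(A,t \right)} = -72 + A$
$\frac{1}{v{\left(\sqrt{40 - 8},a{\left(6,8 \right)} \right)}} = \frac{1}{-72 + \sqrt{40 - 8}} = \frac{1}{-72 + \sqrt{32}} = \frac{1}{-72 + 4 \sqrt{2}}$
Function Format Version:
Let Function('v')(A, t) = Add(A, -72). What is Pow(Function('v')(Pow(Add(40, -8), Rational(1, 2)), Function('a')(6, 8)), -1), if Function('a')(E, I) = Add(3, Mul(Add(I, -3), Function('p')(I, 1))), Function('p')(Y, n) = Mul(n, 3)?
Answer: Add(Rational(-9, 644), Mul(Rational(-1, 1288), Pow(2, Rational(1, 2)))) ≈ -0.015073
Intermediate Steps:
Function('p')(Y, n) = Mul(3, n)
Function('a')(E, I) = Add(-6, Mul(3, I)) (Function('a')(E, I) = Add(3, Mul(Add(I, -3), Mul(3, 1))) = Add(3, Mul(Add(-3, I), 3)) = Add(3, Add(-9, Mul(3, I))) = Add(-6, Mul(3, I)))
Function('v')(A, t) = Add(-72, A)
Pow(Function('v')(Pow(Add(40, -8), Rational(1, 2)), Function('a')(6, 8)), -1) = Pow(Add(-72, Pow(Add(40, -8), Rational(1, 2))), -1) = Pow(Add(-72, Pow(32, Rational(1, 2))), -1) = Pow(Add(-72, Mul(4, Pow(2, Rational(1, 2)))), -1)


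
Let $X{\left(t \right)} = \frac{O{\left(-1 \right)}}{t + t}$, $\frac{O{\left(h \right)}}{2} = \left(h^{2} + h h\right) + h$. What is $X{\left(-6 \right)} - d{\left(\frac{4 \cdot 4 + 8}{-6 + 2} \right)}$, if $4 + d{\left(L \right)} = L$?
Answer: $\frac{59}{6} \approx 9.8333$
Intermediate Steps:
$d{\left(L \right)} = -4 + L$
$O{\left(h \right)} = 2 h + 4 h^{2}$ ($O{\left(h \right)} = 2 \left(\left(h^{2} + h h\right) + h\right) = 2 \left(\left(h^{2} + h^{2}\right) + h\right) = 2 \left(2 h^{2} + h\right) = 2 \left(h + 2 h^{2}\right) = 2 h + 4 h^{2}$)
$X{\left(t \right)} = \frac{1}{t}$ ($X{\left(t \right)} = \frac{2 \left(-1\right) \left(1 + 2 \left(-1\right)\right)}{t + t} = \frac{2 \left(-1\right) \left(1 - 2\right)}{2 t} = 2 \left(-1\right) \left(-1\right) \frac{1}{2 t} = 2 \frac{1}{2 t} = \frac{1}{t}$)
$X{\left(-6 \right)} - d{\left(\frac{4 \cdot 4 + 8}{-6 + 2} \right)} = \frac{1}{-6} - \left(-4 + \frac{4 \cdot 4 + 8}{-6 + 2}\right) = - \frac{1}{6} - \left(-4 + \frac{16 + 8}{-4}\right) = - \frac{1}{6} - \left(-4 + 24 \left(- \frac{1}{4}\right)\right) = - \frac{1}{6} - \left(-4 - 6\right) = - \frac{1}{6} - -10 = - \frac{1}{6} + 10 = \frac{59}{6}$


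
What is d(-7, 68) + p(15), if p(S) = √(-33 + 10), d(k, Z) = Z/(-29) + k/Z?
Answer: -4827/1972 + I*√23 ≈ -2.4478 + 4.7958*I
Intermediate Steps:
d(k, Z) = -Z/29 + k/Z (d(k, Z) = Z*(-1/29) + k/Z = -Z/29 + k/Z)
p(S) = I*√23 (p(S) = √(-23) = I*√23)
d(-7, 68) + p(15) = (-1/29*68 - 7/68) + I*√23 = (-68/29 - 7*1/68) + I*√23 = (-68/29 - 7/68) + I*√23 = -4827/1972 + I*√23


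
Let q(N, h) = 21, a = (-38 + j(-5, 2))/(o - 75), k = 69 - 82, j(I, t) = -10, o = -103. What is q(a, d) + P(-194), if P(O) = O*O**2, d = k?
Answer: -7301363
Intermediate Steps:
k = -13
d = -13
P(O) = O**3
a = 24/89 (a = (-38 - 10)/(-103 - 75) = -48/(-178) = -48*(-1/178) = 24/89 ≈ 0.26966)
q(a, d) + P(-194) = 21 + (-194)**3 = 21 - 7301384 = -7301363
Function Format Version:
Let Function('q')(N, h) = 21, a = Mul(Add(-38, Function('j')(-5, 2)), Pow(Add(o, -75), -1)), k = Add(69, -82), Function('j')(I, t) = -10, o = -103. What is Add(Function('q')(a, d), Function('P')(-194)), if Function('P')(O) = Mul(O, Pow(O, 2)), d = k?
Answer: -7301363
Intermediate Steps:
k = -13
d = -13
Function('P')(O) = Pow(O, 3)
a = Rational(24, 89) (a = Mul(Add(-38, -10), Pow(Add(-103, -75), -1)) = Mul(-48, Pow(-178, -1)) = Mul(-48, Rational(-1, 178)) = Rational(24, 89) ≈ 0.26966)
Add(Function('q')(a, d), Function('P')(-194)) = Add(21, Pow(-194, 3)) = Add(21, -7301384) = -7301363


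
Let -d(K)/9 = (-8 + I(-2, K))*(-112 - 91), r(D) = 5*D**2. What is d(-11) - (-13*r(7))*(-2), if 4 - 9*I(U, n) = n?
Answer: -17941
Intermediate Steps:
I(U, n) = 4/9 - n/9
d(K) = -13804 - 203*K (d(K) = -9*(-8 + (4/9 - K/9))*(-112 - 91) = -9*(-68/9 - K/9)*(-203) = -9*(13804/9 + 203*K/9) = -13804 - 203*K)
d(-11) - (-13*r(7))*(-2) = (-13804 - 203*(-11)) - (-65*7**2)*(-2) = (-13804 + 2233) - (-65*49)*(-2) = -11571 - (-13*245)*(-2) = -11571 - (-3185)*(-2) = -11571 - 1*6370 = -11571 - 6370 = -17941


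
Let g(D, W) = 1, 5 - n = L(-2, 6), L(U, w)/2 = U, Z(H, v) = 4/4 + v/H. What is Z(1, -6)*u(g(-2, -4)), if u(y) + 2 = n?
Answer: -35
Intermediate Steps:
Z(H, v) = 1 + v/H (Z(H, v) = 4*(¼) + v/H = 1 + v/H)
L(U, w) = 2*U
n = 9 (n = 5 - 2*(-2) = 5 - 1*(-4) = 5 + 4 = 9)
u(y) = 7 (u(y) = -2 + 9 = 7)
Z(1, -6)*u(g(-2, -4)) = ((1 - 6)/1)*7 = (1*(-5))*7 = -5*7 = -35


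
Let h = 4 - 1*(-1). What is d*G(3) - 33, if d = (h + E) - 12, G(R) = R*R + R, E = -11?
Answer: -249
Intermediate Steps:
h = 5 (h = 4 + 1 = 5)
G(R) = R + R² (G(R) = R² + R = R + R²)
d = -18 (d = (5 - 11) - 12 = -6 - 12 = -18)
d*G(3) - 33 = -54*(1 + 3) - 33 = -54*4 - 33 = -18*12 - 33 = -216 - 33 = -249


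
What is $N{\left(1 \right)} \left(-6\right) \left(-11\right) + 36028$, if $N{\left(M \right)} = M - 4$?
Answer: $35830$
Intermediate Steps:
$N{\left(M \right)} = -4 + M$
$N{\left(1 \right)} \left(-6\right) \left(-11\right) + 36028 = \left(-4 + 1\right) \left(-6\right) \left(-11\right) + 36028 = \left(-3\right) \left(-6\right) \left(-11\right) + 36028 = 18 \left(-11\right) + 36028 = -198 + 36028 = 35830$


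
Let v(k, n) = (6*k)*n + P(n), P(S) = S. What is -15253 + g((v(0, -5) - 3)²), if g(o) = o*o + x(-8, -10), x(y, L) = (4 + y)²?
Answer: -11141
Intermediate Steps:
v(k, n) = n + 6*k*n (v(k, n) = (6*k)*n + n = 6*k*n + n = n + 6*k*n)
g(o) = 16 + o² (g(o) = o*o + (4 - 8)² = o² + (-4)² = o² + 16 = 16 + o²)
-15253 + g((v(0, -5) - 3)²) = -15253 + (16 + ((-5*(1 + 6*0) - 3)²)²) = -15253 + (16 + ((-5*(1 + 0) - 3)²)²) = -15253 + (16 + ((-5*1 - 3)²)²) = -15253 + (16 + ((-5 - 3)²)²) = -15253 + (16 + ((-8)²)²) = -15253 + (16 + 64²) = -15253 + (16 + 4096) = -15253 + 4112 = -11141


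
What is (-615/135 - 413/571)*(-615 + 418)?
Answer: 5344216/5139 ≈ 1039.9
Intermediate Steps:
(-615/135 - 413/571)*(-615 + 418) = (-615*1/135 - 413*1/571)*(-197) = (-41/9 - 413/571)*(-197) = -27128/5139*(-197) = 5344216/5139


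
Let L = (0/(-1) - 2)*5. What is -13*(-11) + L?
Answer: 133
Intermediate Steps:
L = -10 (L = (0*(-1) - 2)*5 = (0 - 2)*5 = -2*5 = -10)
-13*(-11) + L = -13*(-11) - 10 = 143 - 10 = 133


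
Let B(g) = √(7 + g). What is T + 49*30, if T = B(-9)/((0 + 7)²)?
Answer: 1470 + I*√2/49 ≈ 1470.0 + 0.028861*I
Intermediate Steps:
T = I*√2/49 (T = √(7 - 9)/((0 + 7)²) = √(-2)/(7²) = (I*√2)/49 = (I*√2)*(1/49) = I*√2/49 ≈ 0.028861*I)
T + 49*30 = I*√2/49 + 49*30 = I*√2/49 + 1470 = 1470 + I*√2/49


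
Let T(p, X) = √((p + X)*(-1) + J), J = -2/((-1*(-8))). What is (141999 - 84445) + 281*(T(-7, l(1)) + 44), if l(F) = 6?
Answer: 69918 + 281*√3/2 ≈ 70161.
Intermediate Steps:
J = -¼ (J = -2/8 = -2*⅛ = -¼ ≈ -0.25000)
T(p, X) = √(-¼ - X - p) (T(p, X) = √((p + X)*(-1) - ¼) = √((X + p)*(-1) - ¼) = √((-X - p) - ¼) = √(-¼ - X - p))
(141999 - 84445) + 281*(T(-7, l(1)) + 44) = (141999 - 84445) + 281*(√(-1 - 4*6 - 4*(-7))/2 + 44) = 57554 + 281*(√(-1 - 24 + 28)/2 + 44) = 57554 + 281*(√3/2 + 44) = 57554 + 281*(44 + √3/2) = 57554 + (12364 + 281*√3/2) = 69918 + 281*√3/2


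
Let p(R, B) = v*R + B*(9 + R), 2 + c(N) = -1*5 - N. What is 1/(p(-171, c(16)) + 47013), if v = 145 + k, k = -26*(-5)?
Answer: 1/3714 ≈ 0.00026925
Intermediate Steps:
k = 130
v = 275 (v = 145 + 130 = 275)
c(N) = -7 - N (c(N) = -2 + (-1*5 - N) = -2 + (-5 - N) = -7 - N)
p(R, B) = 275*R + B*(9 + R)
1/(p(-171, c(16)) + 47013) = 1/((9*(-7 - 1*16) + 275*(-171) + (-7 - 1*16)*(-171)) + 47013) = 1/((9*(-7 - 16) - 47025 + (-7 - 16)*(-171)) + 47013) = 1/((9*(-23) - 47025 - 23*(-171)) + 47013) = 1/((-207 - 47025 + 3933) + 47013) = 1/(-43299 + 47013) = 1/3714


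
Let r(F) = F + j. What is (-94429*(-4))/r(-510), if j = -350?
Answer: -94429/215 ≈ -439.20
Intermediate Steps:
r(F) = -350 + F (r(F) = F - 350 = -350 + F)
(-94429*(-4))/r(-510) = (-94429*(-4))/(-350 - 510) = 377716/(-860) = 377716*(-1/860) = -94429/215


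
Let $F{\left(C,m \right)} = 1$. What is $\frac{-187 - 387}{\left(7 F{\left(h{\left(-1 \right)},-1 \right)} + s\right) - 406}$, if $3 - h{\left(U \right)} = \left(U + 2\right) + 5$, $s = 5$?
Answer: $\frac{287}{197} \approx 1.4569$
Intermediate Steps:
$h{\left(U \right)} = -4 - U$ ($h{\left(U \right)} = 3 - \left(\left(U + 2\right) + 5\right) = 3 - \left(\left(2 + U\right) + 5\right) = 3 - \left(7 + U\right) = -4 - U$)
$\frac{-187 - 387}{\left(7 F{\left(h{\left(-1 \right)},-1 \right)} + s\right) - 406} = \frac{-187 - 387}{\left(7 \cdot 1 + 5\right) - 406} = - \frac{574}{\left(7 + 5\right) - 406} = - \frac{574}{12 - 406} = - \frac{574}{-394} = \left(-574\right) \left(- \frac{1}{394}\right) = \frac{287}{197}$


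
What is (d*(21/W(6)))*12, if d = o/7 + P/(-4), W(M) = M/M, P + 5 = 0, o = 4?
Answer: 459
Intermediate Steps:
P = -5 (P = -5 + 0 = -5)
W(M) = 1
d = 51/28 (d = 4/7 - 5/(-4) = 4*(⅐) - 5*(-¼) = 4/7 + 5/4 = 51/28 ≈ 1.8214)
(d*(21/W(6)))*12 = (51*(21/1)/28)*12 = (51*(21*1)/28)*12 = ((51/28)*21)*12 = (153/4)*12 = 459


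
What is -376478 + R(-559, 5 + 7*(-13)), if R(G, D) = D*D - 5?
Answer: -369087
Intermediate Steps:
R(G, D) = -5 + D**2 (R(G, D) = D**2 - 5 = -5 + D**2)
-376478 + R(-559, 5 + 7*(-13)) = -376478 + (-5 + (5 + 7*(-13))**2) = -376478 + (-5 + (5 - 91)**2) = -376478 + (-5 + (-86)**2) = -376478 + (-5 + 7396) = -376478 + 7391 = -369087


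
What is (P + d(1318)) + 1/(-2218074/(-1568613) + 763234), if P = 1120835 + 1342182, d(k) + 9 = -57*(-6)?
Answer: 983058110638619071/399073664172 ≈ 2.4634e+6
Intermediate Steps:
d(k) = 333 (d(k) = -9 - 57*(-6) = -9 + 342 = 333)
P = 2463017
(P + d(1318)) + 1/(-2218074/(-1568613) + 763234) = (2463017 + 333) + 1/(-2218074/(-1568613) + 763234) = 2463350 + 1/(-2218074*(-1/1568613) + 763234) = 2463350 + 1/(739358/522871 + 763234) = 2463350 + 1/(399073664172/522871) = 2463350 + 522871/399073664172 = 983058110638619071/399073664172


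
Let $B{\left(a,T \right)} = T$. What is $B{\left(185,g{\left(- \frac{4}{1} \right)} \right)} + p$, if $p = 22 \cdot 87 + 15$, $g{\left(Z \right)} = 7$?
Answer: $1936$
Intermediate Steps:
$p = 1929$ ($p = 1914 + 15 = 1929$)
$B{\left(185,g{\left(- \frac{4}{1} \right)} \right)} + p = 7 + 1929 = 1936$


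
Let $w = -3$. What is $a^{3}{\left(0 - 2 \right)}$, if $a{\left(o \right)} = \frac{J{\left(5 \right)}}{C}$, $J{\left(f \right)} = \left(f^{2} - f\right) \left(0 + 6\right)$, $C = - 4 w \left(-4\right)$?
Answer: $- \frac{125}{8} \approx -15.625$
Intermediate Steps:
$C = -48$ ($C = \left(-4\right) \left(-3\right) \left(-4\right) = 12 \left(-4\right) = -48$)
$J{\left(f \right)} = - 6 f + 6 f^{2}$ ($J{\left(f \right)} = \left(f^{2} - f\right) 6 = - 6 f + 6 f^{2}$)
$a{\left(o \right)} = - \frac{5}{2}$ ($a{\left(o \right)} = \frac{6 \cdot 5 \left(-1 + 5\right)}{-48} = 6 \cdot 5 \cdot 4 \left(- \frac{1}{48}\right) = 120 \left(- \frac{1}{48}\right) = - \frac{5}{2}$)
$a^{3}{\left(0 - 2 \right)} = \left(- \frac{5}{2}\right)^{3} = - \frac{125}{8}$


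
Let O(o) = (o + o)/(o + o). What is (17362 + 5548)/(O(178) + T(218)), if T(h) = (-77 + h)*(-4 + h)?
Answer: 4582/6035 ≈ 0.75924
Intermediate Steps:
O(o) = 1 (O(o) = (2*o)/((2*o)) = (2*o)*(1/(2*o)) = 1)
(17362 + 5548)/(O(178) + T(218)) = (17362 + 5548)/(1 + (308 + 218**2 - 81*218)) = 22910/(1 + (308 + 47524 - 17658)) = 22910/(1 + 30174) = 22910/30175 = 22910*(1/30175) = 4582/6035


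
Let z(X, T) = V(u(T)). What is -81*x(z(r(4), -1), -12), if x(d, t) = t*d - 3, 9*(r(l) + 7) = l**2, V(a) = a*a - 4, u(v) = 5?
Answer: 20655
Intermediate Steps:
V(a) = -4 + a**2 (V(a) = a**2 - 4 = -4 + a**2)
r(l) = -7 + l**2/9
z(X, T) = 21 (z(X, T) = -4 + 5**2 = -4 + 25 = 21)
x(d, t) = -3 + d*t (x(d, t) = d*t - 3 = -3 + d*t)
-81*x(z(r(4), -1), -12) = -81*(-3 + 21*(-12)) = -81*(-3 - 252) = -81*(-255) = 20655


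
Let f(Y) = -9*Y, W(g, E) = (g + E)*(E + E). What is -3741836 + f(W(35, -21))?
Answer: -3736544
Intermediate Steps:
W(g, E) = 2*E*(E + g) (W(g, E) = (E + g)*(2*E) = 2*E*(E + g))
-3741836 + f(W(35, -21)) = -3741836 - 18*(-21)*(-21 + 35) = -3741836 - 18*(-21)*14 = -3741836 - 9*(-588) = -3741836 + 5292 = -3736544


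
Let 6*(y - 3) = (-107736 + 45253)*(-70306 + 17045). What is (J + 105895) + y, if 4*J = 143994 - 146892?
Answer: 1664269052/3 ≈ 5.5476e+8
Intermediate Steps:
J = -1449/2 (J = (143994 - 146892)/4 = (¼)*(-2898) = -1449/2 ≈ -724.50)
y = 3327907081/6 (y = 3 + ((-107736 + 45253)*(-70306 + 17045))/6 = 3 + (-62483*(-53261))/6 = 3 + (⅙)*3327907063 = 3 + 3327907063/6 = 3327907081/6 ≈ 5.5465e+8)
(J + 105895) + y = (-1449/2 + 105895) + 3327907081/6 = 210341/2 + 3327907081/6 = 1664269052/3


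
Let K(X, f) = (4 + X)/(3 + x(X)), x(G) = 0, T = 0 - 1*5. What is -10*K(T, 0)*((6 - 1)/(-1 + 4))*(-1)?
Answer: -50/9 ≈ -5.5556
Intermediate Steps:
T = -5 (T = 0 - 5 = -5)
K(X, f) = 4/3 + X/3 (K(X, f) = (4 + X)/(3 + 0) = (4 + X)/3 = (4 + X)*(⅓) = 4/3 + X/3)
-10*K(T, 0)*((6 - 1)/(-1 + 4))*(-1) = -10*(4/3 + (⅓)*(-5))*((6 - 1)/(-1 + 4))*(-1) = -10*(4/3 - 5/3)*(5/3)*(-1) = -10*(-5/(3*3))*(-1) = -10*(-⅓*5/3)*(-1) = -(-50)*(-1)/9 = -10*5/9 = -50/9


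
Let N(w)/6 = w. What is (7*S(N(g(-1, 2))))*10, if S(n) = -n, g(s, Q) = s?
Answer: 420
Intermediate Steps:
N(w) = 6*w
(7*S(N(g(-1, 2))))*10 = (7*(-6*(-1)))*10 = (7*(-1*(-6)))*10 = (7*6)*10 = 42*10 = 420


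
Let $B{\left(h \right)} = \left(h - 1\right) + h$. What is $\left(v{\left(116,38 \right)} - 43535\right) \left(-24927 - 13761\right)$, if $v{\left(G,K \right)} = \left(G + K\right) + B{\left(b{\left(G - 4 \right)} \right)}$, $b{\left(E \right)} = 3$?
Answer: $1678130688$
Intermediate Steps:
$B{\left(h \right)} = -1 + 2 h$ ($B{\left(h \right)} = \left(-1 + h\right) + h = -1 + 2 h$)
$v{\left(G,K \right)} = 5 + G + K$ ($v{\left(G,K \right)} = \left(G + K\right) + \left(-1 + 2 \cdot 3\right) = \left(G + K\right) + \left(-1 + 6\right) = \left(G + K\right) + 5 = 5 + G + K$)
$\left(v{\left(116,38 \right)} - 43535\right) \left(-24927 - 13761\right) = \left(\left(5 + 116 + 38\right) - 43535\right) \left(-24927 - 13761\right) = \left(159 - 43535\right) \left(-38688\right) = \left(-43376\right) \left(-38688\right) = 1678130688$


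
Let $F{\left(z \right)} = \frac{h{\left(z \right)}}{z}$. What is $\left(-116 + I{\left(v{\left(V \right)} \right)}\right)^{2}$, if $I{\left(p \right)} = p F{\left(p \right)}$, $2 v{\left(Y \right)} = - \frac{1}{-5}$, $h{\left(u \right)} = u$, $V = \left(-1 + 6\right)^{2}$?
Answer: $\frac{1343281}{100} \approx 13433.0$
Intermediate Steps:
$V = 25$ ($V = 5^{2} = 25$)
$v{\left(Y \right)} = \frac{1}{10}$ ($v{\left(Y \right)} = \frac{\left(-1\right) \frac{1}{-5}}{2} = \frac{\left(-1\right) \left(- \frac{1}{5}\right)}{2} = \frac{1}{2} \cdot \frac{1}{5} = \frac{1}{10}$)
$F{\left(z \right)} = 1$ ($F{\left(z \right)} = \frac{z}{z} = 1$)
$I{\left(p \right)} = p$ ($I{\left(p \right)} = p 1 = p$)
$\left(-116 + I{\left(v{\left(V \right)} \right)}\right)^{2} = \left(-116 + \frac{1}{10}\right)^{2} = \left(- \frac{1159}{10}\right)^{2} = \frac{1343281}{100}$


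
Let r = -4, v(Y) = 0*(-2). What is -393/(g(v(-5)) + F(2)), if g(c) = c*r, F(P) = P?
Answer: -393/2 ≈ -196.50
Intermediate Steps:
v(Y) = 0
g(c) = -4*c (g(c) = c*(-4) = -4*c)
-393/(g(v(-5)) + F(2)) = -393/(-4*0 + 2) = -393/(0 + 2) = -393/2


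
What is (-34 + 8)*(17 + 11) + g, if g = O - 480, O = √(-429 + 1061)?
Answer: -1208 + 2*√158 ≈ -1182.9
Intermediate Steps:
O = 2*√158 (O = √632 = 2*√158 ≈ 25.140)
g = -480 + 2*√158 (g = 2*√158 - 480 = -480 + 2*√158 ≈ -454.86)
(-34 + 8)*(17 + 11) + g = (-34 + 8)*(17 + 11) + (-480 + 2*√158) = -26*28 + (-480 + 2*√158) = -728 + (-480 + 2*√158) = -1208 + 2*√158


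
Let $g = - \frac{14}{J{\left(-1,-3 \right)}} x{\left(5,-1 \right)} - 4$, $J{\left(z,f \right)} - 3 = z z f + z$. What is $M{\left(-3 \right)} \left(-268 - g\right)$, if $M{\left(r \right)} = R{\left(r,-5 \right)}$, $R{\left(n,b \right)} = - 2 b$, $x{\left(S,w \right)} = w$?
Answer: $-2500$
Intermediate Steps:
$J{\left(z,f \right)} = 3 + z + f z^{2}$ ($J{\left(z,f \right)} = 3 + \left(z z f + z\right) = 3 + \left(z^{2} f + z\right) = 3 + \left(f z^{2} + z\right) = 3 + \left(z + f z^{2}\right) = 3 + z + f z^{2}$)
$M{\left(r \right)} = 10$ ($M{\left(r \right)} = \left(-2\right) \left(-5\right) = 10$)
$g = -18$ ($g = - \frac{14}{3 - 1 - 3 \left(-1\right)^{2}} \left(-1\right) - 4 = - \frac{14}{3 - 1 - 3} \left(-1\right) - 4 = - \frac{14}{-1} \left(-1\right) - 4 = \left(-14\right) \left(-1\right) \left(-1\right) - 4 = 14 \left(-1\right) - 4 = -14 - 4 = -18$)
$M{\left(-3 \right)} \left(-268 - g\right) = 10 \left(-268 - -18\right) = 10 \left(-268 + 18\right) = 10 \left(-250\right) = -2500$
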